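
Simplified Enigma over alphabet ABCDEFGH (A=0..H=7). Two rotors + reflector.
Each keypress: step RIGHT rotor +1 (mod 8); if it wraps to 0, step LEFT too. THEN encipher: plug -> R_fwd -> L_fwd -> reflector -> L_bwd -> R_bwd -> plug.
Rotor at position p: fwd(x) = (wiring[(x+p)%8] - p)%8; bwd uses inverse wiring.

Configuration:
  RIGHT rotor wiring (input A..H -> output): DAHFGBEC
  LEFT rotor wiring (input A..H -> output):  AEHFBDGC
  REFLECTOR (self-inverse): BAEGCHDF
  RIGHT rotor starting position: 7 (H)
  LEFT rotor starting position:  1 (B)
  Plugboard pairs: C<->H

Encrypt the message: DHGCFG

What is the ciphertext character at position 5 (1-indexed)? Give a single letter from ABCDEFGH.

Char 1 ('D'): step: R->0, L->2 (L advanced); D->plug->D->R->F->L->A->refl->B->L'->D->R'->A->plug->A
Char 2 ('H'): step: R->1, L=2; H->plug->C->R->E->L->E->refl->C->L'->H->R'->A->plug->A
Char 3 ('G'): step: R->2, L=2; G->plug->G->R->B->L->D->refl->G->L'->G->R'->H->plug->C
Char 4 ('C'): step: R->3, L=2; C->plug->H->R->E->L->E->refl->C->L'->H->R'->E->plug->E
Char 5 ('F'): step: R->4, L=2; F->plug->F->R->E->L->E->refl->C->L'->H->R'->E->plug->E

E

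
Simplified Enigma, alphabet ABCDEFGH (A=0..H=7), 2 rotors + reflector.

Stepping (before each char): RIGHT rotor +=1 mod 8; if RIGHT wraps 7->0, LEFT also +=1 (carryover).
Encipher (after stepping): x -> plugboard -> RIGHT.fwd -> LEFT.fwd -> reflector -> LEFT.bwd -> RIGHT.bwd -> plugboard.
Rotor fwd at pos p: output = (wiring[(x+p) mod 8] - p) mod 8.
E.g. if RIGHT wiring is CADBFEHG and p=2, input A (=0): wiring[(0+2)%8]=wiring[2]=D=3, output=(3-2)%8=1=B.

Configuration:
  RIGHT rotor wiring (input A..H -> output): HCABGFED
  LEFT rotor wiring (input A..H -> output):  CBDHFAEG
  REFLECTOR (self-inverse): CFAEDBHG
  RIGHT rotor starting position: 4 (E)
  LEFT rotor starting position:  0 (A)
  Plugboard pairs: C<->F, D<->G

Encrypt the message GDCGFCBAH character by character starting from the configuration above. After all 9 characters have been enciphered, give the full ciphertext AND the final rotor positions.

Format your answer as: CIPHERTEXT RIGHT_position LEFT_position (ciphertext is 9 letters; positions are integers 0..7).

Char 1 ('G'): step: R->5, L=0; G->plug->D->R->C->L->D->refl->E->L'->G->R'->C->plug->F
Char 2 ('D'): step: R->6, L=0; D->plug->G->R->A->L->C->refl->A->L'->F->R'->B->plug->B
Char 3 ('C'): step: R->7, L=0; C->plug->F->R->H->L->G->refl->H->L'->D->R'->C->plug->F
Char 4 ('G'): step: R->0, L->1 (L advanced); G->plug->D->R->B->L->C->refl->A->L'->A->R'->C->plug->F
Char 5 ('F'): step: R->1, L=1; F->plug->C->R->A->L->A->refl->C->L'->B->R'->A->plug->A
Char 6 ('C'): step: R->2, L=1; C->plug->F->R->B->L->C->refl->A->L'->A->R'->H->plug->H
Char 7 ('B'): step: R->3, L=1; B->plug->B->R->D->L->E->refl->D->L'->F->R'->H->plug->H
Char 8 ('A'): step: R->4, L=1; A->plug->A->R->C->L->G->refl->H->L'->E->R'->G->plug->D
Char 9 ('H'): step: R->5, L=1; H->plug->H->R->B->L->C->refl->A->L'->A->R'->A->plug->A
Final: ciphertext=FBFFAHHDA, RIGHT=5, LEFT=1

Answer: FBFFAHHDA 5 1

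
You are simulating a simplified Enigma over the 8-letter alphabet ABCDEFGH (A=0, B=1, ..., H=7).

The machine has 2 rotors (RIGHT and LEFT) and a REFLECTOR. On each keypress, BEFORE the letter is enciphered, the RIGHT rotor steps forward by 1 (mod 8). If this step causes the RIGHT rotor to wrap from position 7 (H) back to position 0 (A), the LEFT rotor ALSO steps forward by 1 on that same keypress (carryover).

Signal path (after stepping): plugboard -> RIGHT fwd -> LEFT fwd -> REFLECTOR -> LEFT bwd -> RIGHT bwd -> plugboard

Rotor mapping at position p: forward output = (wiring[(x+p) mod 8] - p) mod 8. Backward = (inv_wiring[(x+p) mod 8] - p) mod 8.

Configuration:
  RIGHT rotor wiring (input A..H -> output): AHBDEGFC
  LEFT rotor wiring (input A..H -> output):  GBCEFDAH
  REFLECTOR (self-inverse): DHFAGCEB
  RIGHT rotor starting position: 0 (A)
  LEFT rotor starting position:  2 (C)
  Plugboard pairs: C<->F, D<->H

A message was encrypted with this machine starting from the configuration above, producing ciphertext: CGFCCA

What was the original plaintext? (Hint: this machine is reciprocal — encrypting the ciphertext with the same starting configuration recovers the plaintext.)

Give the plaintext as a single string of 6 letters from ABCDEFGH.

Char 1 ('C'): step: R->1, L=2; C->plug->F->R->E->L->G->refl->E->L'->G->R'->A->plug->A
Char 2 ('G'): step: R->2, L=2; G->plug->G->R->G->L->E->refl->G->L'->E->R'->D->plug->H
Char 3 ('F'): step: R->3, L=2; F->plug->C->R->D->L->B->refl->H->L'->H->R'->E->plug->E
Char 4 ('C'): step: R->4, L=2; C->plug->F->R->D->L->B->refl->H->L'->H->R'->H->plug->D
Char 5 ('C'): step: R->5, L=2; C->plug->F->R->E->L->G->refl->E->L'->G->R'->G->plug->G
Char 6 ('A'): step: R->6, L=2; A->plug->A->R->H->L->H->refl->B->L'->D->R'->E->plug->E

Answer: AHEDGE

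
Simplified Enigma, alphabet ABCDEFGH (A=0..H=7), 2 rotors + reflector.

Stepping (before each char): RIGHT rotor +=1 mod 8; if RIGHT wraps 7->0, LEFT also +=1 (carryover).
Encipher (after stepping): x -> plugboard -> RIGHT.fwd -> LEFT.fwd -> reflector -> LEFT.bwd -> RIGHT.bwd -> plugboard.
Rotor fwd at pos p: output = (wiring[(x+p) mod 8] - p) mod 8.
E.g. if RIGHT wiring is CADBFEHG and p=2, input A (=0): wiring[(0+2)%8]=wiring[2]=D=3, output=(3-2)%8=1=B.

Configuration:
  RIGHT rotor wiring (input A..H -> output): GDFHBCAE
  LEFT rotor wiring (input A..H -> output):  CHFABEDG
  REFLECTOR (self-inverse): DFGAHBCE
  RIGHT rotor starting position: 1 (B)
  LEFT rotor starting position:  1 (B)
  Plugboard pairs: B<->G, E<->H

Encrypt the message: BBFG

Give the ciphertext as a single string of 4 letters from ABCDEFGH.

Char 1 ('B'): step: R->2, L=1; B->plug->G->R->E->L->D->refl->A->L'->D->R'->A->plug->A
Char 2 ('B'): step: R->3, L=1; B->plug->G->R->A->L->G->refl->C->L'->F->R'->D->plug->D
Char 3 ('F'): step: R->4, L=1; F->plug->F->R->H->L->B->refl->F->L'->G->R'->B->plug->G
Char 4 ('G'): step: R->5, L=1; G->plug->B->R->D->L->A->refl->D->L'->E->R'->H->plug->E

Answer: ADGE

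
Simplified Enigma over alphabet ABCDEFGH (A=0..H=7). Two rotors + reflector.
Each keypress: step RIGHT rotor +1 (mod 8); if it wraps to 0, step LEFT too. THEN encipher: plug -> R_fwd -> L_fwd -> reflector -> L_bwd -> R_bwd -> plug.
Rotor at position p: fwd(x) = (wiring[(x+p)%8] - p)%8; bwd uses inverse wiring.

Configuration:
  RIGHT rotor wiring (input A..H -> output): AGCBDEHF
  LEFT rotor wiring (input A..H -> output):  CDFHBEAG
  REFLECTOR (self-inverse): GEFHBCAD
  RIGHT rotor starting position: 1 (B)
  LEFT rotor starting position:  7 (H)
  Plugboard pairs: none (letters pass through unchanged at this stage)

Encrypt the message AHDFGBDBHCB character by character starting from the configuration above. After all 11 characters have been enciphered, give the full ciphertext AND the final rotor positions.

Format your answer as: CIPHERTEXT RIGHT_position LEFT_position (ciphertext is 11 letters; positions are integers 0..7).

Answer: CEBHHHEEEGF 4 0

Derivation:
Char 1 ('A'): step: R->2, L=7; A->plug->A->R->A->L->H->refl->D->L'->B->R'->C->plug->C
Char 2 ('H'): step: R->3, L=7; H->plug->H->R->H->L->B->refl->E->L'->C->R'->E->plug->E
Char 3 ('D'): step: R->4, L=7; D->plug->D->R->B->L->D->refl->H->L'->A->R'->B->plug->B
Char 4 ('F'): step: R->5, L=7; F->plug->F->R->F->L->C->refl->F->L'->G->R'->H->plug->H
Char 5 ('G'): step: R->6, L=7; G->plug->G->R->F->L->C->refl->F->L'->G->R'->H->plug->H
Char 6 ('B'): step: R->7, L=7; B->plug->B->R->B->L->D->refl->H->L'->A->R'->H->plug->H
Char 7 ('D'): step: R->0, L->0 (L advanced); D->plug->D->R->B->L->D->refl->H->L'->D->R'->E->plug->E
Char 8 ('B'): step: R->1, L=0; B->plug->B->R->B->L->D->refl->H->L'->D->R'->E->plug->E
Char 9 ('H'): step: R->2, L=0; H->plug->H->R->E->L->B->refl->E->L'->F->R'->E->plug->E
Char 10 ('C'): step: R->3, L=0; C->plug->C->R->B->L->D->refl->H->L'->D->R'->G->plug->G
Char 11 ('B'): step: R->4, L=0; B->plug->B->R->A->L->C->refl->F->L'->C->R'->F->plug->F
Final: ciphertext=CEBHHHEEEGF, RIGHT=4, LEFT=0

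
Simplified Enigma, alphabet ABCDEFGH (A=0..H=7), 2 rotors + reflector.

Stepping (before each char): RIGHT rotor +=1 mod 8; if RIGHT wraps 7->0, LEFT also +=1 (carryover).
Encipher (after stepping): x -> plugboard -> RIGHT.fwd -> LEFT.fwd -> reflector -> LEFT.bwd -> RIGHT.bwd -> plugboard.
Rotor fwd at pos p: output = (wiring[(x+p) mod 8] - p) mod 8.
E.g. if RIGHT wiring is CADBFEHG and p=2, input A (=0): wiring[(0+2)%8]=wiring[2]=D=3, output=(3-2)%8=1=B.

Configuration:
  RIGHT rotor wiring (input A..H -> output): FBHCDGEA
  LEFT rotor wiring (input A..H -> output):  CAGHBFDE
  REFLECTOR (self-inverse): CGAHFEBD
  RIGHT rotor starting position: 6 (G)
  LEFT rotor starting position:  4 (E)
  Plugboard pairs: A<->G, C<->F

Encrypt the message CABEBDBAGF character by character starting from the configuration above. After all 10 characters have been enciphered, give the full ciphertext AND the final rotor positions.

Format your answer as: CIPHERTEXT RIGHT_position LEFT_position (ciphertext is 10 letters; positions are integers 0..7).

Char 1 ('C'): step: R->7, L=4; C->plug->F->R->E->L->G->refl->B->L'->B->R'->A->plug->G
Char 2 ('A'): step: R->0, L->5 (L advanced); A->plug->G->R->E->L->D->refl->H->L'->C->R'->D->plug->D
Char 3 ('B'): step: R->1, L=5; B->plug->B->R->G->L->C->refl->A->L'->A->R'->A->plug->G
Char 4 ('E'): step: R->2, L=5; E->plug->E->R->C->L->H->refl->D->L'->E->R'->D->plug->D
Char 5 ('B'): step: R->3, L=5; B->plug->B->R->A->L->A->refl->C->L'->G->R'->G->plug->A
Char 6 ('D'): step: R->4, L=5; D->plug->D->R->E->L->D->refl->H->L'->C->R'->B->plug->B
Char 7 ('B'): step: R->5, L=5; B->plug->B->R->H->L->E->refl->F->L'->D->R'->C->plug->F
Char 8 ('A'): step: R->6, L=5; A->plug->G->R->F->L->B->refl->G->L'->B->R'->E->plug->E
Char 9 ('G'): step: R->7, L=5; G->plug->A->R->B->L->G->refl->B->L'->F->R'->H->plug->H
Char 10 ('F'): step: R->0, L->6 (L advanced); F->plug->C->R->H->L->H->refl->D->L'->G->R'->F->plug->C
Final: ciphertext=GDGDABFEHC, RIGHT=0, LEFT=6

Answer: GDGDABFEHC 0 6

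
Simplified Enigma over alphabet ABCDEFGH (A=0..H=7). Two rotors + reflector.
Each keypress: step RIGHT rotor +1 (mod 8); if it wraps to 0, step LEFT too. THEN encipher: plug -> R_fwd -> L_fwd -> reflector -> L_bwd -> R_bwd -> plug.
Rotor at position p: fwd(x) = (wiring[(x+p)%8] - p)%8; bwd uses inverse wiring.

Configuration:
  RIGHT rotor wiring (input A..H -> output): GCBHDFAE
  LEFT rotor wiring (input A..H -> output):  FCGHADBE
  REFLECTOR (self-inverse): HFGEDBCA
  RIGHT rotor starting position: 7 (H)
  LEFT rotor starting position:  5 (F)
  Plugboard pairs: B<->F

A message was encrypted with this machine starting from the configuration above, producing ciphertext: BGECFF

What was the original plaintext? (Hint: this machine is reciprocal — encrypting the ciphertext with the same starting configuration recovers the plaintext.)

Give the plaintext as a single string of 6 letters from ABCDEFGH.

Char 1 ('B'): step: R->0, L->6 (L advanced); B->plug->F->R->F->L->B->refl->F->L'->H->R'->D->plug->D
Char 2 ('G'): step: R->1, L=6; G->plug->G->R->D->L->E->refl->D->L'->A->R'->B->plug->F
Char 3 ('E'): step: R->2, L=6; E->plug->E->R->G->L->C->refl->G->L'->B->R'->C->plug->C
Char 4 ('C'): step: R->3, L=6; C->plug->C->R->C->L->H->refl->A->L'->E->R'->A->plug->A
Char 5 ('F'): step: R->4, L=6; F->plug->B->R->B->L->G->refl->C->L'->G->R'->F->plug->B
Char 6 ('F'): step: R->5, L=6; F->plug->B->R->D->L->E->refl->D->L'->A->R'->A->plug->A

Answer: DFCABA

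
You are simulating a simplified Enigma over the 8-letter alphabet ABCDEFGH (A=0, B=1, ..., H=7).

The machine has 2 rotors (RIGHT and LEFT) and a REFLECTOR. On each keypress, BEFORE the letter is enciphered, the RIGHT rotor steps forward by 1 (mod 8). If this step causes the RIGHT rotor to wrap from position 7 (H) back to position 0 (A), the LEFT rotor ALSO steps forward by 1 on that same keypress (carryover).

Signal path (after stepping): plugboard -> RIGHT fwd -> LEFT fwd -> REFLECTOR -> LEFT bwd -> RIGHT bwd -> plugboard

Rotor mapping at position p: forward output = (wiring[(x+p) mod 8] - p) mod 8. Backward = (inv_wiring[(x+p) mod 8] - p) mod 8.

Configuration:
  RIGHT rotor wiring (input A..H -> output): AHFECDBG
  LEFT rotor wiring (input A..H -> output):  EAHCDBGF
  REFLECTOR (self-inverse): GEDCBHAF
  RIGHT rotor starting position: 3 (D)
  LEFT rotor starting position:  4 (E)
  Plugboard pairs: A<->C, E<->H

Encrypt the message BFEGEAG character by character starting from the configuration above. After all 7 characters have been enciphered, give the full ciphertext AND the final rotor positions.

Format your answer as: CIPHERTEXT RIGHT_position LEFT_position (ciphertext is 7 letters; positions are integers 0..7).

Answer: HACCFCC 2 5

Derivation:
Char 1 ('B'): step: R->4, L=4; B->plug->B->R->H->L->G->refl->A->L'->E->R'->E->plug->H
Char 2 ('F'): step: R->5, L=4; F->plug->F->R->A->L->H->refl->F->L'->B->R'->C->plug->A
Char 3 ('E'): step: R->6, L=4; E->plug->H->R->F->L->E->refl->B->L'->D->R'->A->plug->C
Char 4 ('G'): step: R->7, L=4; G->plug->G->R->E->L->A->refl->G->L'->H->R'->A->plug->C
Char 5 ('E'): step: R->0, L->5 (L advanced); E->plug->H->R->G->L->F->refl->H->L'->D->R'->F->plug->F
Char 6 ('A'): step: R->1, L=5; A->plug->C->R->D->L->H->refl->F->L'->G->R'->A->plug->C
Char 7 ('G'): step: R->2, L=5; G->plug->G->R->G->L->F->refl->H->L'->D->R'->A->plug->C
Final: ciphertext=HACCFCC, RIGHT=2, LEFT=5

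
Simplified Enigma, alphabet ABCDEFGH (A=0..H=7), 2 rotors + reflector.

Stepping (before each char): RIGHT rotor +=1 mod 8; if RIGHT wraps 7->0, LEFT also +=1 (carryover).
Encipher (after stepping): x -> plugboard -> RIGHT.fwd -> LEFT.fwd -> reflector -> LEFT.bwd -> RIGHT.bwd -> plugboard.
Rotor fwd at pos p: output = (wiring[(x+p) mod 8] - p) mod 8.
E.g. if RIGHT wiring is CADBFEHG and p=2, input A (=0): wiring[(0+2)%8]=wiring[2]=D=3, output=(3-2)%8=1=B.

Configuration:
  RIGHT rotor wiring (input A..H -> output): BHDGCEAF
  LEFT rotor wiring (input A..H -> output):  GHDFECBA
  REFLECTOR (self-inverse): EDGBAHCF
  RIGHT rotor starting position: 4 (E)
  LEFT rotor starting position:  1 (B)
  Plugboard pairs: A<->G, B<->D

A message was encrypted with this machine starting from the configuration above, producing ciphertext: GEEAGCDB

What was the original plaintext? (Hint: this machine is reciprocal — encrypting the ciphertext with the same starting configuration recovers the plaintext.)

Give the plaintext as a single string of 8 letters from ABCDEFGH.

Answer: FGGGEGAD

Derivation:
Char 1 ('G'): step: R->5, L=1; G->plug->A->R->H->L->F->refl->H->L'->G->R'->F->plug->F
Char 2 ('E'): step: R->6, L=1; E->plug->E->R->F->L->A->refl->E->L'->C->R'->A->plug->G
Char 3 ('E'): step: R->7, L=1; E->plug->E->R->H->L->F->refl->H->L'->G->R'->A->plug->G
Char 4 ('A'): step: R->0, L->2 (L advanced); A->plug->G->R->A->L->B->refl->D->L'->B->R'->A->plug->G
Char 5 ('G'): step: R->1, L=2; G->plug->A->R->G->L->E->refl->A->L'->D->R'->E->plug->E
Char 6 ('C'): step: R->2, L=2; C->plug->C->R->A->L->B->refl->D->L'->B->R'->A->plug->G
Char 7 ('D'): step: R->3, L=2; D->plug->B->R->H->L->F->refl->H->L'->E->R'->G->plug->A
Char 8 ('B'): step: R->4, L=2; B->plug->D->R->B->L->D->refl->B->L'->A->R'->B->plug->D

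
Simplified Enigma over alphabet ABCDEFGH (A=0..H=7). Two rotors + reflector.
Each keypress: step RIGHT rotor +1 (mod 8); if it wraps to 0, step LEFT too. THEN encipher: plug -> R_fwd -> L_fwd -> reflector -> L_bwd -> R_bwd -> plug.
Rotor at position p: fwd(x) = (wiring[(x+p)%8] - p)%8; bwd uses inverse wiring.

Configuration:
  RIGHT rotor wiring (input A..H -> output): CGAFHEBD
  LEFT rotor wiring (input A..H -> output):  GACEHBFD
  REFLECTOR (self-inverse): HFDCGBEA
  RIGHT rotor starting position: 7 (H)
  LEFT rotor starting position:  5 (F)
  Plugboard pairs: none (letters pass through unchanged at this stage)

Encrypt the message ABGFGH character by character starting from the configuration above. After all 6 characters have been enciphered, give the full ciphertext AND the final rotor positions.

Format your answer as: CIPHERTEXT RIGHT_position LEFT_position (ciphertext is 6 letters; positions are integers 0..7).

Answer: CEDGCG 5 6

Derivation:
Char 1 ('A'): step: R->0, L->6 (L advanced); A->plug->A->R->C->L->A->refl->H->L'->A->R'->C->plug->C
Char 2 ('B'): step: R->1, L=6; B->plug->B->R->H->L->D->refl->C->L'->D->R'->E->plug->E
Char 3 ('G'): step: R->2, L=6; G->plug->G->R->A->L->H->refl->A->L'->C->R'->D->plug->D
Char 4 ('F'): step: R->3, L=6; F->plug->F->R->H->L->D->refl->C->L'->D->R'->G->plug->G
Char 5 ('G'): step: R->4, L=6; G->plug->G->R->E->L->E->refl->G->L'->F->R'->C->plug->C
Char 6 ('H'): step: R->5, L=6; H->plug->H->R->C->L->A->refl->H->L'->A->R'->G->plug->G
Final: ciphertext=CEDGCG, RIGHT=5, LEFT=6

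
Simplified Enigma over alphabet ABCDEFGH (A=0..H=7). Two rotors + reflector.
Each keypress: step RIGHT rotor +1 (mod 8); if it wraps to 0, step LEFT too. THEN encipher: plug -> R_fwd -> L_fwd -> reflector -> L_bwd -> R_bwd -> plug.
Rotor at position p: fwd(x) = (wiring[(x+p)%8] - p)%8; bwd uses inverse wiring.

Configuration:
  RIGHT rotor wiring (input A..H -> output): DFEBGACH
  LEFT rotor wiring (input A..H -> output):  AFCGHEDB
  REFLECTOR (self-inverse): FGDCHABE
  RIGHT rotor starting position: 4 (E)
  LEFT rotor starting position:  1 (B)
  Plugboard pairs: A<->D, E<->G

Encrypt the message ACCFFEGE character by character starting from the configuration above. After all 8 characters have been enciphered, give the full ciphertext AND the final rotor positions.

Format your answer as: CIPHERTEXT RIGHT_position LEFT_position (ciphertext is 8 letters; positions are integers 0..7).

Answer: CDGEAFDD 4 2

Derivation:
Char 1 ('A'): step: R->5, L=1; A->plug->D->R->G->L->A->refl->F->L'->C->R'->C->plug->C
Char 2 ('C'): step: R->6, L=1; C->plug->C->R->F->L->C->refl->D->L'->E->R'->A->plug->D
Char 3 ('C'): step: R->7, L=1; C->plug->C->R->G->L->A->refl->F->L'->C->R'->E->plug->G
Char 4 ('F'): step: R->0, L->2 (L advanced); F->plug->F->R->A->L->A->refl->F->L'->C->R'->G->plug->E
Char 5 ('F'): step: R->1, L=2; F->plug->F->R->B->L->E->refl->H->L'->F->R'->D->plug->A
Char 6 ('E'): step: R->2, L=2; E->plug->G->R->B->L->E->refl->H->L'->F->R'->F->plug->F
Char 7 ('G'): step: R->3, L=2; G->plug->E->R->E->L->B->refl->G->L'->G->R'->A->plug->D
Char 8 ('E'): step: R->4, L=2; E->plug->G->R->A->L->A->refl->F->L'->C->R'->A->plug->D
Final: ciphertext=CDGEAFDD, RIGHT=4, LEFT=2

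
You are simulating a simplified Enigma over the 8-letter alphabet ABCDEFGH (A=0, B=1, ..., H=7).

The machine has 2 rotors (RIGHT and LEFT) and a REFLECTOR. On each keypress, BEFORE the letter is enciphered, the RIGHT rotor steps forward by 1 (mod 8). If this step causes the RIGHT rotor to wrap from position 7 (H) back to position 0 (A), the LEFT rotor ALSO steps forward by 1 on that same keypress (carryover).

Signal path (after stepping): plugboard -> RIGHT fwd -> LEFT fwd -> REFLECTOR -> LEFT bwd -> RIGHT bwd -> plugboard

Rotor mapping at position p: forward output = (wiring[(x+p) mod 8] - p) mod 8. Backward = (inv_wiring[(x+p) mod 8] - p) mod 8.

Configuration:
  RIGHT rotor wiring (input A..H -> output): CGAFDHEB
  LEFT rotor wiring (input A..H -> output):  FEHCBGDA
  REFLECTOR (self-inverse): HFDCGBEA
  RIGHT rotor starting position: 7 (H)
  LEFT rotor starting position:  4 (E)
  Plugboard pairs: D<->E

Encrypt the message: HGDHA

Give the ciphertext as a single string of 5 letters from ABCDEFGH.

Char 1 ('H'): step: R->0, L->5 (L advanced); H->plug->H->R->B->L->G->refl->E->L'->H->R'->F->plug->F
Char 2 ('G'): step: R->1, L=5; G->plug->G->R->A->L->B->refl->F->L'->G->R'->E->plug->D
Char 3 ('D'): step: R->2, L=5; D->plug->E->R->C->L->D->refl->C->L'->F->R'->D->plug->E
Char 4 ('H'): step: R->3, L=5; H->plug->H->R->F->L->C->refl->D->L'->C->R'->A->plug->A
Char 5 ('A'): step: R->4, L=5; A->plug->A->R->H->L->E->refl->G->L'->B->R'->H->plug->H

Answer: FDEAH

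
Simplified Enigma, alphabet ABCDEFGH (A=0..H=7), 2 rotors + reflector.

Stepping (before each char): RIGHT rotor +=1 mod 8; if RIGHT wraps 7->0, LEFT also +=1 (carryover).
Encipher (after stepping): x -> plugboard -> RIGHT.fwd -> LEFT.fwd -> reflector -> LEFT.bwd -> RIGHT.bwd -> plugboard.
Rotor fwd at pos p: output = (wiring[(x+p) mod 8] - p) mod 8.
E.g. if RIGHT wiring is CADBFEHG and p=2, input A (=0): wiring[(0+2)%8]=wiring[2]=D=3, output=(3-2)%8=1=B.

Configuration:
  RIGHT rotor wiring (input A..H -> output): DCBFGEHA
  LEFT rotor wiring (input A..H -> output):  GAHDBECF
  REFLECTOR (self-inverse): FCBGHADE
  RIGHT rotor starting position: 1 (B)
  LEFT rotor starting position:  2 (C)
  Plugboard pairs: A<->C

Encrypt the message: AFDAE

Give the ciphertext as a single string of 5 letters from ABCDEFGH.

Answer: HDBHC

Derivation:
Char 1 ('A'): step: R->2, L=2; A->plug->C->R->E->L->A->refl->F->L'->A->R'->H->plug->H
Char 2 ('F'): step: R->3, L=2; F->plug->F->R->A->L->F->refl->A->L'->E->R'->D->plug->D
Char 3 ('D'): step: R->4, L=2; D->plug->D->R->E->L->A->refl->F->L'->A->R'->B->plug->B
Char 4 ('A'): step: R->5, L=2; A->plug->C->R->D->L->C->refl->B->L'->B->R'->H->plug->H
Char 5 ('E'): step: R->6, L=2; E->plug->E->R->D->L->C->refl->B->L'->B->R'->A->plug->C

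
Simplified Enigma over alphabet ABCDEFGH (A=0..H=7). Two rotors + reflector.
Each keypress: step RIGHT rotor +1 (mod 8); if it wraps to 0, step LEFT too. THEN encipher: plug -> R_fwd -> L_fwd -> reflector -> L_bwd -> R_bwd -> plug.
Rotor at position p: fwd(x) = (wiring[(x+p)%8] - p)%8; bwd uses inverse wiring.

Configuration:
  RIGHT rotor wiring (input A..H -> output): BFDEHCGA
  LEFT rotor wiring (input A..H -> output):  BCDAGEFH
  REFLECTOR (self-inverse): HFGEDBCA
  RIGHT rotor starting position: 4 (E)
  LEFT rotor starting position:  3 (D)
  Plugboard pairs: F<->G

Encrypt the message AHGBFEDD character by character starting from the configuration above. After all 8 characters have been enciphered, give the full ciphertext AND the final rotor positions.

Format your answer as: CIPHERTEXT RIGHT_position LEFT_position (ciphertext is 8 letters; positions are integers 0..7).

Char 1 ('A'): step: R->5, L=3; A->plug->A->R->F->L->G->refl->C->L'->D->R'->C->plug->C
Char 2 ('H'): step: R->6, L=3; H->plug->H->R->E->L->E->refl->D->L'->B->R'->G->plug->F
Char 3 ('G'): step: R->7, L=3; G->plug->F->R->A->L->F->refl->B->L'->C->R'->B->plug->B
Char 4 ('B'): step: R->0, L->4 (L advanced); B->plug->B->R->F->L->G->refl->C->L'->A->R'->H->plug->H
Char 5 ('F'): step: R->1, L=4; F->plug->G->R->H->L->E->refl->D->L'->D->R'->C->plug->C
Char 6 ('E'): step: R->2, L=4; E->plug->E->R->E->L->F->refl->B->L'->C->R'->B->plug->B
Char 7 ('D'): step: R->3, L=4; D->plug->D->R->D->L->D->refl->E->L'->H->R'->C->plug->C
Char 8 ('D'): step: R->4, L=4; D->plug->D->R->E->L->F->refl->B->L'->C->R'->C->plug->C
Final: ciphertext=CFBHCBCC, RIGHT=4, LEFT=4

Answer: CFBHCBCC 4 4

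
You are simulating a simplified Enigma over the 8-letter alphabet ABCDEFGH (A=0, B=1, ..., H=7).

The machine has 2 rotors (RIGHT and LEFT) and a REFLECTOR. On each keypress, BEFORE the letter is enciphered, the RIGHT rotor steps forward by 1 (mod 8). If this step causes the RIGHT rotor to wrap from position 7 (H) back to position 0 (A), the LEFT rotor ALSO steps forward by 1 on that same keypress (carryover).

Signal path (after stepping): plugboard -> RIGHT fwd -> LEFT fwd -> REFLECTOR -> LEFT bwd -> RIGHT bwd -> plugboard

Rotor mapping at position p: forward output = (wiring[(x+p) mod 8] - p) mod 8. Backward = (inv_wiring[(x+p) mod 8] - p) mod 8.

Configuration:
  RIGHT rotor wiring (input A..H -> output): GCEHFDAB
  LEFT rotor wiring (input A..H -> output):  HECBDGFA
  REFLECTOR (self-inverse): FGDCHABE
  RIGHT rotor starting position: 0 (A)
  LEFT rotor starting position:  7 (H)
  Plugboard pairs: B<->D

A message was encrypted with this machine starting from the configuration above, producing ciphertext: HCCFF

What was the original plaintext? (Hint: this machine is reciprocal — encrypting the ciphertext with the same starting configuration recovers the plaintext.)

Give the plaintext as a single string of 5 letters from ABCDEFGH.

Answer: CGGBH

Derivation:
Char 1 ('H'): step: R->1, L=7; H->plug->H->R->F->L->E->refl->H->L'->G->R'->C->plug->C
Char 2 ('C'): step: R->2, L=7; C->plug->C->R->D->L->D->refl->C->L'->E->R'->G->plug->G
Char 3 ('C'): step: R->3, L=7; C->plug->C->R->A->L->B->refl->G->L'->H->R'->G->plug->G
Char 4 ('F'): step: R->4, L=7; F->plug->F->R->G->L->H->refl->E->L'->F->R'->D->plug->B
Char 5 ('F'): step: R->5, L=7; F->plug->F->R->H->L->G->refl->B->L'->A->R'->H->plug->H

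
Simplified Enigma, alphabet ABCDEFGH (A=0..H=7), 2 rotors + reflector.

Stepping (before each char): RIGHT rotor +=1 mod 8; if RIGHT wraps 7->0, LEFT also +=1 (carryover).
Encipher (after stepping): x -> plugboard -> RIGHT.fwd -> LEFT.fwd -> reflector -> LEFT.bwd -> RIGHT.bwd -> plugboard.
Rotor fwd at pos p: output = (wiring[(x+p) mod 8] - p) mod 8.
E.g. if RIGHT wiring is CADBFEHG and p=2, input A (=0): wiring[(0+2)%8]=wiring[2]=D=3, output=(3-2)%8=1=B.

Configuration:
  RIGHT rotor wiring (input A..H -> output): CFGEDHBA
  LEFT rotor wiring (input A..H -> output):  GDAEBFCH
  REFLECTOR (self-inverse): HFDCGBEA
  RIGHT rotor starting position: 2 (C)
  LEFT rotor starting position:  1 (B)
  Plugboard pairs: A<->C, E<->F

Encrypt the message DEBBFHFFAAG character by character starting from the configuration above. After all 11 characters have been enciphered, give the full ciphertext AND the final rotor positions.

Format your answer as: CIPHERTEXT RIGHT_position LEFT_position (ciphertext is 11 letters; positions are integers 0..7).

Char 1 ('D'): step: R->3, L=1; D->plug->D->R->G->L->G->refl->E->L'->E->R'->C->plug->A
Char 2 ('E'): step: R->4, L=1; E->plug->F->R->B->L->H->refl->A->L'->D->R'->B->plug->B
Char 3 ('B'): step: R->5, L=1; B->plug->B->R->E->L->E->refl->G->L'->G->R'->H->plug->H
Char 4 ('B'): step: R->6, L=1; B->plug->B->R->C->L->D->refl->C->L'->A->R'->E->plug->F
Char 5 ('F'): step: R->7, L=1; F->plug->E->R->F->L->B->refl->F->L'->H->R'->D->plug->D
Char 6 ('H'): step: R->0, L->2 (L advanced); H->plug->H->R->A->L->G->refl->E->L'->G->R'->C->plug->A
Char 7 ('F'): step: R->1, L=2; F->plug->E->R->G->L->E->refl->G->L'->A->R'->F->plug->E
Char 8 ('F'): step: R->2, L=2; F->plug->E->R->H->L->B->refl->F->L'->F->R'->D->plug->D
Char 9 ('A'): step: R->3, L=2; A->plug->C->R->E->L->A->refl->H->L'->C->R'->G->plug->G
Char 10 ('A'): step: R->4, L=2; A->plug->C->R->F->L->F->refl->B->L'->H->R'->A->plug->C
Char 11 ('G'): step: R->5, L=2; G->plug->G->R->H->L->B->refl->F->L'->F->R'->D->plug->D
Final: ciphertext=ABHFDAEDGCD, RIGHT=5, LEFT=2

Answer: ABHFDAEDGCD 5 2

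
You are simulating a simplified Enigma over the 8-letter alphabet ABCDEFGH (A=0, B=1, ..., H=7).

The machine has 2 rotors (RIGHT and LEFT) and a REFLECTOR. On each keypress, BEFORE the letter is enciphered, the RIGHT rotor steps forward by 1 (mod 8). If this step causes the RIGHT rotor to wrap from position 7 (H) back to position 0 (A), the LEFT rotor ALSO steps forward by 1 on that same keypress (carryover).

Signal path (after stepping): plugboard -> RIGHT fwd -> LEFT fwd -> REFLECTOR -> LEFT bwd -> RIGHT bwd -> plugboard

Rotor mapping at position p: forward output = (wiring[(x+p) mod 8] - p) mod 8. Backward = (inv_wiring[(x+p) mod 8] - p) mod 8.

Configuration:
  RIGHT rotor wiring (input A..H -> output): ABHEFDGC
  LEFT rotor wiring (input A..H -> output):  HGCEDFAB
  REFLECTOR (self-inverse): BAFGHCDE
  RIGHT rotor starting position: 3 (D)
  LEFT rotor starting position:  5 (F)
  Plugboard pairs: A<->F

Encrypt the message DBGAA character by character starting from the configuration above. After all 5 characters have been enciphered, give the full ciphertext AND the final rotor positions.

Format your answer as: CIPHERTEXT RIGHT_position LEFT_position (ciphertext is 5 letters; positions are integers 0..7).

Answer: CGECH 0 6

Derivation:
Char 1 ('D'): step: R->4, L=5; D->plug->D->R->G->L->H->refl->E->L'->C->R'->C->plug->C
Char 2 ('B'): step: R->5, L=5; B->plug->B->R->B->L->D->refl->G->L'->H->R'->G->plug->G
Char 3 ('G'): step: R->6, L=5; G->plug->G->R->H->L->G->refl->D->L'->B->R'->E->plug->E
Char 4 ('A'): step: R->7, L=5; A->plug->F->R->G->L->H->refl->E->L'->C->R'->C->plug->C
Char 5 ('A'): step: R->0, L->6 (L advanced); A->plug->F->R->D->L->A->refl->B->L'->C->R'->H->plug->H
Final: ciphertext=CGECH, RIGHT=0, LEFT=6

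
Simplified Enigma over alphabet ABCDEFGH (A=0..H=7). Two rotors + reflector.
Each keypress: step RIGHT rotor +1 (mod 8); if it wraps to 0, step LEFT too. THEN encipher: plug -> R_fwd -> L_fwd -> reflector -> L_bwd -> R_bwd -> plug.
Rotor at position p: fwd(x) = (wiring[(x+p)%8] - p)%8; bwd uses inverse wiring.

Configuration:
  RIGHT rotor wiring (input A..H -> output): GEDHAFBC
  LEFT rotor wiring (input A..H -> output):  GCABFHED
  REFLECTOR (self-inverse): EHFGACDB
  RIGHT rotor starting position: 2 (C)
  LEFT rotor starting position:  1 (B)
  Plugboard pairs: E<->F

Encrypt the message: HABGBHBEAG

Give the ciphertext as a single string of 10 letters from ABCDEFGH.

Char 1 ('H'): step: R->3, L=1; H->plug->H->R->A->L->B->refl->H->L'->B->R'->G->plug->G
Char 2 ('A'): step: R->4, L=1; A->plug->A->R->E->L->G->refl->D->L'->F->R'->C->plug->C
Char 3 ('B'): step: R->5, L=1; B->plug->B->R->E->L->G->refl->D->L'->F->R'->C->plug->C
Char 4 ('G'): step: R->6, L=1; G->plug->G->R->C->L->A->refl->E->L'->D->R'->A->plug->A
Char 5 ('B'): step: R->7, L=1; B->plug->B->R->H->L->F->refl->C->L'->G->R'->G->plug->G
Char 6 ('H'): step: R->0, L->2 (L advanced); H->plug->H->R->C->L->D->refl->G->L'->A->R'->E->plug->F
Char 7 ('B'): step: R->1, L=2; B->plug->B->R->C->L->D->refl->G->L'->A->R'->F->plug->E
Char 8 ('E'): step: R->2, L=2; E->plug->F->R->A->L->G->refl->D->L'->C->R'->H->plug->H
Char 9 ('A'): step: R->3, L=2; A->plug->A->R->E->L->C->refl->F->L'->D->R'->F->plug->E
Char 10 ('G'): step: R->4, L=2; G->plug->G->R->H->L->A->refl->E->L'->G->R'->D->plug->D

Answer: GCCAGFEHED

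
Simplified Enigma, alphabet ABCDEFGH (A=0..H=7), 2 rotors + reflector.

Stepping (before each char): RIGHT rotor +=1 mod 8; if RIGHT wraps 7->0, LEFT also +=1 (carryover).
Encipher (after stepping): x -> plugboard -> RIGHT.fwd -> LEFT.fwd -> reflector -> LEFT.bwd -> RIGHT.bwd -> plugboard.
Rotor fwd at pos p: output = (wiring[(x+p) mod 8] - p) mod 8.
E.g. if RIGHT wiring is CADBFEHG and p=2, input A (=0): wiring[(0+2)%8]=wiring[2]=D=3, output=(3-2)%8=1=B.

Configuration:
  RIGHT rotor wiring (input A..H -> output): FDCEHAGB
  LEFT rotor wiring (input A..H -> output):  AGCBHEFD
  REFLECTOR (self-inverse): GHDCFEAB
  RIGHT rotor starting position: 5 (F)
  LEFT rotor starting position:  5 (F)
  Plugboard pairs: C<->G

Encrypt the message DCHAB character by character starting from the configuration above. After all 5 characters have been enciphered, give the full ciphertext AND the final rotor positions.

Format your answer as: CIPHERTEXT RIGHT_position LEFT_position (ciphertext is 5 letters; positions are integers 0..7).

Char 1 ('D'): step: R->6, L=5; D->plug->D->R->F->L->F->refl->E->L'->G->R'->F->plug->F
Char 2 ('C'): step: R->7, L=5; C->plug->G->R->B->L->A->refl->G->L'->C->R'->A->plug->A
Char 3 ('H'): step: R->0, L->6 (L advanced); H->plug->H->R->B->L->F->refl->E->L'->E->R'->D->plug->D
Char 4 ('A'): step: R->1, L=6; A->plug->A->R->C->L->C->refl->D->L'->F->R'->F->plug->F
Char 5 ('B'): step: R->2, L=6; B->plug->B->R->C->L->C->refl->D->L'->F->R'->C->plug->G
Final: ciphertext=FADFG, RIGHT=2, LEFT=6

Answer: FADFG 2 6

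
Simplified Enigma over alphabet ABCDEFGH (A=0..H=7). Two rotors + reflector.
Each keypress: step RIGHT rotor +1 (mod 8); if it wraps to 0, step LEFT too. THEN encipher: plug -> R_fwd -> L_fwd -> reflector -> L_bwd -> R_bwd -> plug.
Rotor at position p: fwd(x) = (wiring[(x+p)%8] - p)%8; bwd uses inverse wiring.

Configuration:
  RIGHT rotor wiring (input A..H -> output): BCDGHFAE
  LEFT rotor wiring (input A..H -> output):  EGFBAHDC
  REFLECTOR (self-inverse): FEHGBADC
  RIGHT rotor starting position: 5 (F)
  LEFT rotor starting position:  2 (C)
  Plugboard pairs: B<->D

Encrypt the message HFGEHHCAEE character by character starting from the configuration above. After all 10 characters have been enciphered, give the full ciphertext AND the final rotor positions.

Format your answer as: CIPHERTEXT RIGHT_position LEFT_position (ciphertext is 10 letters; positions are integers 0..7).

Answer: BDBFEFGFAB 7 3

Derivation:
Char 1 ('H'): step: R->6, L=2; H->plug->H->R->H->L->E->refl->B->L'->E->R'->D->plug->B
Char 2 ('F'): step: R->7, L=2; F->plug->F->R->A->L->D->refl->G->L'->C->R'->B->plug->D
Char 3 ('G'): step: R->0, L->3 (L advanced); G->plug->G->R->A->L->G->refl->D->L'->G->R'->D->plug->B
Char 4 ('E'): step: R->1, L=3; E->plug->E->R->E->L->H->refl->C->L'->H->R'->F->plug->F
Char 5 ('H'): step: R->2, L=3; H->plug->H->R->A->L->G->refl->D->L'->G->R'->E->plug->E
Char 6 ('H'): step: R->3, L=3; H->plug->H->R->A->L->G->refl->D->L'->G->R'->F->plug->F
Char 7 ('C'): step: R->4, L=3; C->plug->C->R->E->L->H->refl->C->L'->H->R'->G->plug->G
Char 8 ('A'): step: R->5, L=3; A->plug->A->R->A->L->G->refl->D->L'->G->R'->F->plug->F
Char 9 ('E'): step: R->6, L=3; E->plug->E->R->F->L->B->refl->E->L'->C->R'->A->plug->A
Char 10 ('E'): step: R->7, L=3; E->plug->E->R->H->L->C->refl->H->L'->E->R'->D->plug->B
Final: ciphertext=BDBFEFGFAB, RIGHT=7, LEFT=3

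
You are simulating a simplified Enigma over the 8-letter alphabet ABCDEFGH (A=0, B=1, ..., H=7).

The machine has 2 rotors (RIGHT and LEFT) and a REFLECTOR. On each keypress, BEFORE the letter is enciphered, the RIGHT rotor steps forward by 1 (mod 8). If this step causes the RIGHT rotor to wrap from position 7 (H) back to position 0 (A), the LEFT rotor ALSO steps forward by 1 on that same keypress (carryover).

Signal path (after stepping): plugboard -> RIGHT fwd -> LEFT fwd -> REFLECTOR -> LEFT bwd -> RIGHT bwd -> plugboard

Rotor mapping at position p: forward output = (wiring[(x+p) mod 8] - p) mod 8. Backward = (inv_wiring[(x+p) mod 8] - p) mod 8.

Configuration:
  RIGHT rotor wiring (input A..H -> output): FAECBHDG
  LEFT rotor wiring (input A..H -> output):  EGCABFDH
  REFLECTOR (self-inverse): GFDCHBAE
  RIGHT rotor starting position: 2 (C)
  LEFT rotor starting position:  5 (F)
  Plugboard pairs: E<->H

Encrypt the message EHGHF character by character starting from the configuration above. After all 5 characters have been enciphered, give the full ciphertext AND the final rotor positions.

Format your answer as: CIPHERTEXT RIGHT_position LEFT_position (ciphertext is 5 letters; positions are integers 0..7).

Answer: DGEDB 7 5

Derivation:
Char 1 ('E'): step: R->3, L=5; E->plug->H->R->B->L->G->refl->A->L'->A->R'->D->plug->D
Char 2 ('H'): step: R->4, L=5; H->plug->E->R->B->L->G->refl->A->L'->A->R'->G->plug->G
Char 3 ('G'): step: R->5, L=5; G->plug->G->R->F->L->F->refl->B->L'->E->R'->H->plug->E
Char 4 ('H'): step: R->6, L=5; H->plug->E->R->G->L->D->refl->C->L'->C->R'->D->plug->D
Char 5 ('F'): step: R->7, L=5; F->plug->F->R->C->L->C->refl->D->L'->G->R'->B->plug->B
Final: ciphertext=DGEDB, RIGHT=7, LEFT=5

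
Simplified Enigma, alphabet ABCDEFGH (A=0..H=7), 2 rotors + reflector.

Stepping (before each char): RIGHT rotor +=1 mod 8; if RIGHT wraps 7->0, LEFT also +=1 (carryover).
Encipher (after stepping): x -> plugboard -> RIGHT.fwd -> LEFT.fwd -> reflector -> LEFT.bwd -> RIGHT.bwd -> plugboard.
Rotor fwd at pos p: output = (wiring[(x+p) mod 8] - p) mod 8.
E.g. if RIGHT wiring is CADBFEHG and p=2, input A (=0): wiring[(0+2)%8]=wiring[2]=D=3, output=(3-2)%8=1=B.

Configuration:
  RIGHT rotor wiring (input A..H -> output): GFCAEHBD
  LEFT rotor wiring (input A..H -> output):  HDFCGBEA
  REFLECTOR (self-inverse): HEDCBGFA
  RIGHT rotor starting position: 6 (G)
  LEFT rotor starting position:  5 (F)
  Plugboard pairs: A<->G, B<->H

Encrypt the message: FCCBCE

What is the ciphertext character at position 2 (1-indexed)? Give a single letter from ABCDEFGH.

Char 1 ('F'): step: R->7, L=5; F->plug->F->R->F->L->A->refl->H->L'->B->R'->E->plug->E
Char 2 ('C'): step: R->0, L->6 (L advanced); C->plug->C->R->C->L->B->refl->E->L'->F->R'->B->plug->H

H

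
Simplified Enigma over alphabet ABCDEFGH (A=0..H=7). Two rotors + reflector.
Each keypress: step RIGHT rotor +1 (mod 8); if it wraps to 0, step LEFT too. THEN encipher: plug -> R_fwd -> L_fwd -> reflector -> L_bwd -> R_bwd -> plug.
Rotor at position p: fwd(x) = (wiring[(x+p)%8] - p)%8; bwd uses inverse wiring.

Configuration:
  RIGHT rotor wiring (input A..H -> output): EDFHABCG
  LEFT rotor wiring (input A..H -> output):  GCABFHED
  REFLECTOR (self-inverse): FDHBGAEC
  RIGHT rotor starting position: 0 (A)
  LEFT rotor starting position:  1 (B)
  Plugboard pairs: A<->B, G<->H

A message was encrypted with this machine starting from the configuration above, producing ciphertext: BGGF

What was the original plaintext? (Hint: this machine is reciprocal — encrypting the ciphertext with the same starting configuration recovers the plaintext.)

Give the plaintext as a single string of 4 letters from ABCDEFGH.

Answer: DCDD

Derivation:
Char 1 ('B'): step: R->1, L=1; B->plug->A->R->C->L->A->refl->F->L'->H->R'->D->plug->D
Char 2 ('G'): step: R->2, L=1; G->plug->H->R->B->L->H->refl->C->L'->G->R'->C->plug->C
Char 3 ('G'): step: R->3, L=1; G->plug->H->R->C->L->A->refl->F->L'->H->R'->D->plug->D
Char 4 ('F'): step: R->4, L=1; F->plug->F->R->H->L->F->refl->A->L'->C->R'->D->plug->D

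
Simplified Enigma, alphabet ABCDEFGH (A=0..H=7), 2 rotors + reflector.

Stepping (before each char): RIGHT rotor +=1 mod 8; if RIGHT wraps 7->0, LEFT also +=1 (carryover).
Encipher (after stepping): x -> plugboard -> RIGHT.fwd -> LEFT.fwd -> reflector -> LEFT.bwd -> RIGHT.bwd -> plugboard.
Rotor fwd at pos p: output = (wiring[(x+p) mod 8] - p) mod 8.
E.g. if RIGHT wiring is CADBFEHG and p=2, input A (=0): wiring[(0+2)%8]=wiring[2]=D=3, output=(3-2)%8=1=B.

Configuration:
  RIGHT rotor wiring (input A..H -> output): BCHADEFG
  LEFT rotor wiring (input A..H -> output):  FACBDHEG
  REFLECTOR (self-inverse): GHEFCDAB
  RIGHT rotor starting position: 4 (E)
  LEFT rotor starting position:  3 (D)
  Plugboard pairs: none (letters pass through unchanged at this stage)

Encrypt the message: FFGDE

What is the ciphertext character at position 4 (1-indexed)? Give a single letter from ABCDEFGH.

Char 1 ('F'): step: R->5, L=3; F->plug->F->R->C->L->E->refl->C->L'->F->R'->E->plug->E
Char 2 ('F'): step: R->6, L=3; F->plug->F->R->C->L->E->refl->C->L'->F->R'->G->plug->G
Char 3 ('G'): step: R->7, L=3; G->plug->G->R->F->L->C->refl->E->L'->C->R'->B->plug->B
Char 4 ('D'): step: R->0, L->4 (L advanced); D->plug->D->R->A->L->H->refl->B->L'->E->R'->F->plug->F

F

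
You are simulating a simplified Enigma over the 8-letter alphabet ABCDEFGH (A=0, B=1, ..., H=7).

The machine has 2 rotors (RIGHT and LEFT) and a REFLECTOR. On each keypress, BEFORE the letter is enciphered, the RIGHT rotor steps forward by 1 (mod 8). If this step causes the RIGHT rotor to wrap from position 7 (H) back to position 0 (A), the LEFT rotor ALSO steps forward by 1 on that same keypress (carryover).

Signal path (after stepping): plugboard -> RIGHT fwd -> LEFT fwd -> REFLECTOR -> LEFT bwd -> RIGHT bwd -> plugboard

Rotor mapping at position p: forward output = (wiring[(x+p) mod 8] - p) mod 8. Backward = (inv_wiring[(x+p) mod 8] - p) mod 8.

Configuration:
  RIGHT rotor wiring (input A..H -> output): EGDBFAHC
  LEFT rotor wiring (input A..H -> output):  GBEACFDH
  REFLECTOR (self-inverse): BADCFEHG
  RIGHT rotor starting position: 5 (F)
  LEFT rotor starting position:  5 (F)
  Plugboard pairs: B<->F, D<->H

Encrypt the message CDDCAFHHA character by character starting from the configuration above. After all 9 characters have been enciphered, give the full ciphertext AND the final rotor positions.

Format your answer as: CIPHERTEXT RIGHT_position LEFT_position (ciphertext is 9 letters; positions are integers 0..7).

Answer: DAHBGBEGD 6 6

Derivation:
Char 1 ('C'): step: R->6, L=5; C->plug->C->R->G->L->D->refl->C->L'->C->R'->H->plug->D
Char 2 ('D'): step: R->7, L=5; D->plug->H->R->A->L->A->refl->B->L'->D->R'->A->plug->A
Char 3 ('D'): step: R->0, L->6 (L advanced); D->plug->H->R->C->L->A->refl->B->L'->B->R'->D->plug->H
Char 4 ('C'): step: R->1, L=6; C->plug->C->R->A->L->F->refl->E->L'->G->R'->F->plug->B
Char 5 ('A'): step: R->2, L=6; A->plug->A->R->B->L->B->refl->A->L'->C->R'->G->plug->G
Char 6 ('F'): step: R->3, L=6; F->plug->B->R->C->L->A->refl->B->L'->B->R'->F->plug->B
Char 7 ('H'): step: R->4, L=6; H->plug->D->R->G->L->E->refl->F->L'->A->R'->E->plug->E
Char 8 ('H'): step: R->5, L=6; H->plug->D->R->H->L->H->refl->G->L'->E->R'->G->plug->G
Char 9 ('A'): step: R->6, L=6; A->plug->A->R->B->L->B->refl->A->L'->C->R'->H->plug->D
Final: ciphertext=DAHBGBEGD, RIGHT=6, LEFT=6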